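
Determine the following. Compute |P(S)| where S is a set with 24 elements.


The power set of a set with n elements has 2^n elements.
|P(S)| = 2^24 = 16777216

16777216


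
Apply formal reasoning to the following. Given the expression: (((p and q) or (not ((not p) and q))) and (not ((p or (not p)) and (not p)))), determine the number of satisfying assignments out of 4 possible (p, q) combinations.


Check all 4 assignments:
p=0, q=0: 0
p=0, q=1: 0
p=1, q=0: 1
p=1, q=1: 1
Count of True = 2

2


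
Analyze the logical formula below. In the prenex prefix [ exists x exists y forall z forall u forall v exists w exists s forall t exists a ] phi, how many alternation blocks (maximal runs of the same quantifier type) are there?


Quantifier-type sequence: E E A A A E E A E  (A=forall, E=exists)
Group into maximal same-type runs:
  Ex2 | Ax3 | Ex2 | Ax1 | Ex1
Number of blocks = 5

5


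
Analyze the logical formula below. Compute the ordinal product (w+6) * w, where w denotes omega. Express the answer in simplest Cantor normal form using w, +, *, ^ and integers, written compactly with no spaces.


Compute (w+6) * w.
Ordinal * is associative and left-distributive over +, but NOT commutative; for finite n>1, n*w = w but w*n stays w*n.
(w+6) * w = sup{(w+6)*k : k<w} = sup{w*k+6} = w^2 (the +6 tail is absorbed in the limit).
Result = w^2

w^2


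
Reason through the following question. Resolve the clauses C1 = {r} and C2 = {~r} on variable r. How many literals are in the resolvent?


Remove r from C1 and ~r from C2.
C1 remainder: {}
C2 remainder: {}
Union (resolvent): {} (empty clause)
Resolvent has 0 literal(s).

0


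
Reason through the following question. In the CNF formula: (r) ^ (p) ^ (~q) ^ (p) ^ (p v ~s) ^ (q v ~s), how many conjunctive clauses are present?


A CNF formula is a conjunction of clauses.
Clauses are separated by ^.
Counting the conjuncts: 6 clauses.

6


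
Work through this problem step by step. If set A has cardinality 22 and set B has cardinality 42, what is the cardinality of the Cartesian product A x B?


The Cartesian product A x B contains all ordered pairs (a, b).
|A x B| = |A| * |B| = 22 * 42 = 924

924


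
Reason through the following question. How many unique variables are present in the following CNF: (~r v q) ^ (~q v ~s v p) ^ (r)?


Identify each variable that appears in the formula.
Variables found: p, q, r, s
Count = 4

4


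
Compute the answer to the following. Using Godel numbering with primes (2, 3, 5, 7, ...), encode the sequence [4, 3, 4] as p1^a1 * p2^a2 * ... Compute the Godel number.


Encode each element as an exponent of the corresponding prime:
  2^4 = 16
  3^3 = 27
  5^4 = 625
Product = 16 * 27 * 625 = 270000

270000


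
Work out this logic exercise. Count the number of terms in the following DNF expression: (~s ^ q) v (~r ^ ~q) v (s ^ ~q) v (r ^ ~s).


A DNF formula is a disjunction of terms (conjunctions).
Terms are separated by v.
Counting the disjuncts: 4 terms.

4


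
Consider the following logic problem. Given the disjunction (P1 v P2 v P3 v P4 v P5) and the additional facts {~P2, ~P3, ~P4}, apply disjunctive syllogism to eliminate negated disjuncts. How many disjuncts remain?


Original disjuncts (5): P1, P2, P3, P4, P5
Negated (eliminate): ~P2, ~P3, ~P4
Remaining disjuncts: P1, P5
Count = 5 - 3 = 2

2


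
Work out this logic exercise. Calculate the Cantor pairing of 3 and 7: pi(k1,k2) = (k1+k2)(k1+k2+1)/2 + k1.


k1 + k2 = 10
(k1+k2)(k1+k2+1)/2 = 10 * 11 / 2 = 55
pi = 55 + 3 = 58

58


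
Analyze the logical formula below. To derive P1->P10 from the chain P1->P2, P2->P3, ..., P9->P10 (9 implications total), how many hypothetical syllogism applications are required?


With 9 implications in a chain connecting 10 propositions:
P1->P2, P2->P3, ..., P9->P10
Steps needed = (number of implications) - 1 = 9 - 1 = 8

8


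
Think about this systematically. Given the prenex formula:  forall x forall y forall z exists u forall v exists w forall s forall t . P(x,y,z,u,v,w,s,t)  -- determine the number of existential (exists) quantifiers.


Quantifier prefix: forall x forall y forall z exists u forall v exists w forall s forall t
Mark each quantifier type:
  U U U E U E U U
Universal count = 6, Existential count = 2
Asked for existential (exists) quantifiers: 2

2


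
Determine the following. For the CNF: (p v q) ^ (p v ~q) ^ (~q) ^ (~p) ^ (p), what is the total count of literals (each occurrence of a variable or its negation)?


Counting literals in each clause:
Clause 1: 2 literal(s)
Clause 2: 2 literal(s)
Clause 3: 1 literal(s)
Clause 4: 1 literal(s)
Clause 5: 1 literal(s)
Total = 7

7


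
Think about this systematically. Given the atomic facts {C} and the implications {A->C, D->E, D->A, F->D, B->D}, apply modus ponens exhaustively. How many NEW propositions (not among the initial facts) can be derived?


Initial facts: {C}
Apply modus ponens to closure:
  (no implication fires)
Final known: {C}
New propositions: {(none)}
Count = 0

0


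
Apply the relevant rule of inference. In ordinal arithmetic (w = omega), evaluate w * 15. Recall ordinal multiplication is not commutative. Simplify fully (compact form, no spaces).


Compute w * 15.
Ordinal * is associative and left-distributive over +, but NOT commutative; for finite n>1, n*w = w but w*n stays w*n.
w * 15 means 15 copies of w concatenated: w*15.
Result = w*15

w*15


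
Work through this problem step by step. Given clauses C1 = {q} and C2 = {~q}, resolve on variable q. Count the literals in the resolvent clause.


Remove q from C1 and ~q from C2.
C1 remainder: {}
C2 remainder: {}
Union (resolvent): {} (empty clause)
Resolvent has 0 literal(s).

0


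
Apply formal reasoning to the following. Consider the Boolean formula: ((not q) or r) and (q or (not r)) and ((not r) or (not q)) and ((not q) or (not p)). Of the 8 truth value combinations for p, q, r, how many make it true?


Evaluate all 8 assignments for p, q, r:
p=0, q=0, r=0: 1
p=0, q=0, r=1: 0
p=0, q=1, r=0: 0
p=0, q=1, r=1: 0
p=1, q=0, r=0: 1
p=1, q=0, r=1: 0
p=1, q=1, r=0: 0
p=1, q=1, r=1: 0
Satisfying count = 2

2


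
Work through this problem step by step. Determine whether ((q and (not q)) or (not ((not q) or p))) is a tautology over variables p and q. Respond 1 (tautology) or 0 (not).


Check all 4 assignments:
p=0, q=0: 0
p=0, q=1: 1
p=1, q=0: 0
p=1, q=1: 0
Satisfying count = 1/4.
Tautology iff count = 4: no.

0


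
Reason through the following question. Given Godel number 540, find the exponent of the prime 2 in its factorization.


Factorize 540 by dividing by 2 repeatedly.
Division steps: 2 divides 540 exactly 2 time(s).
Exponent of 2 = 2

2


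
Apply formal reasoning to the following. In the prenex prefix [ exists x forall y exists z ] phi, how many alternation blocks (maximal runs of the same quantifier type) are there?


Quantifier-type sequence: E A E  (A=forall, E=exists)
Group into maximal same-type runs:
  Ex1 | Ax1 | Ex1
Number of blocks = 3

3


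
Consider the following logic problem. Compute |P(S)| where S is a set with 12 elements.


The power set of a set with n elements has 2^n elements.
|P(S)| = 2^12 = 4096

4096


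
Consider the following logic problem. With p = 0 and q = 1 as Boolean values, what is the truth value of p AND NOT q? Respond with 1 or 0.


p = 0, q = 1
Operation: p AND NOT q
Evaluate: 0 AND NOT 1 = 0

0


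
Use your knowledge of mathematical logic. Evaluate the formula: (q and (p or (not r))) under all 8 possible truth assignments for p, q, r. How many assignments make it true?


Check all 8 assignments:
p=0, q=0, r=0: 0
p=0, q=0, r=1: 0
p=0, q=1, r=0: 1
p=0, q=1, r=1: 0
p=1, q=0, r=0: 0
p=1, q=0, r=1: 0
p=1, q=1, r=0: 1
p=1, q=1, r=1: 1
Count of True = 3

3


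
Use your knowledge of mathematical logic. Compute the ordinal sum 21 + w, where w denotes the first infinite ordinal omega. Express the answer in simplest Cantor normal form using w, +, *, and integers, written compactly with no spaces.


Compute 21 + w.
Ordinal + is associative but NOT commutative; for finite n>0, n + w = w but w + n stays w+n.
Any finite left addend is absorbed by w on the right: 21 + w = w.
Result = w

w


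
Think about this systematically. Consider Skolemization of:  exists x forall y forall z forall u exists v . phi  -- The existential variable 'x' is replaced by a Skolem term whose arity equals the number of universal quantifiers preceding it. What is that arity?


Quantifier prefix: exists x forall y forall z forall u exists v
'x' is existentially quantified at position 1.
No universal quantifiers precede it.
Skolem function arity = 0 (a Skolem constant)

0


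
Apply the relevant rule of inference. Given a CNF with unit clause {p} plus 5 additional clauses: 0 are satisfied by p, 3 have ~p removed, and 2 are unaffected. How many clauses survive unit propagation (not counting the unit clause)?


Satisfied (removed): 0
Shortened (remain): 3
Unchanged (remain): 2
Remaining = 3 + 2 = 5

5


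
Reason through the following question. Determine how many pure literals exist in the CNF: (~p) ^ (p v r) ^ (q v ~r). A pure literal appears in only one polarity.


Check each variable for pure literal status:
p: mixed (not pure)
q: pure positive
r: mixed (not pure)
Pure literal count = 1

1


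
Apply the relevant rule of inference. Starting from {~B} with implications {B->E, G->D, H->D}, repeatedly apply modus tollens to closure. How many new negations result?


Initial negated facts: {~B}
Apply modus tollens to closure:
  (no implication fires)
Final negated: {~B}
New negations: {(none)}
Count = 0

0


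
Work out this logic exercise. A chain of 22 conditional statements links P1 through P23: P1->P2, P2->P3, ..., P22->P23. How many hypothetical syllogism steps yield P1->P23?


With 22 implications in a chain connecting 23 propositions:
P1->P2, P2->P3, ..., P22->P23
Steps needed = (number of implications) - 1 = 22 - 1 = 21

21


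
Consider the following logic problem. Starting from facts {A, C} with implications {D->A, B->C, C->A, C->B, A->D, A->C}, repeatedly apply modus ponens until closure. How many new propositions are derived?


Initial facts: {A, C}
Apply modus ponens to closure:
  C and C->B  =>  B
  A and A->D  =>  D
Final known: {A, B, C, D}
New propositions: {B, D}
Count = 2

2


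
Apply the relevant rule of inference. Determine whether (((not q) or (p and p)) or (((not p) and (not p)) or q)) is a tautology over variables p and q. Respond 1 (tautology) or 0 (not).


Check all 4 assignments:
p=0, q=0: 1
p=0, q=1: 1
p=1, q=0: 1
p=1, q=1: 1
Satisfying count = 4/4.
Tautology iff count = 4: yes.

1


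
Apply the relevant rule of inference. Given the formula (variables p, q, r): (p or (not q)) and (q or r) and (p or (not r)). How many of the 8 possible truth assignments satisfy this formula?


Evaluate all 8 assignments for p, q, r:
p=0, q=0, r=0: 0
p=0, q=0, r=1: 0
p=0, q=1, r=0: 0
p=0, q=1, r=1: 0
p=1, q=0, r=0: 0
p=1, q=0, r=1: 1
p=1, q=1, r=0: 1
p=1, q=1, r=1: 1
Satisfying count = 3

3


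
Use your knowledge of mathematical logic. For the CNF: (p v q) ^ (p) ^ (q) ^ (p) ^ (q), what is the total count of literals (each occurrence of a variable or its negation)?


Counting literals in each clause:
Clause 1: 2 literal(s)
Clause 2: 1 literal(s)
Clause 3: 1 literal(s)
Clause 4: 1 literal(s)
Clause 5: 1 literal(s)
Total = 6

6


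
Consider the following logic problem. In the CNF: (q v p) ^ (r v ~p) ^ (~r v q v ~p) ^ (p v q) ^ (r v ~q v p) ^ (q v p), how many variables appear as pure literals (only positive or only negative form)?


Check each variable for pure literal status:
p: mixed (not pure)
q: mixed (not pure)
r: mixed (not pure)
Pure literal count = 0

0


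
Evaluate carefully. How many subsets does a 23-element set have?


The power set of a set with n elements has 2^n elements.
|P(S)| = 2^23 = 8388608

8388608


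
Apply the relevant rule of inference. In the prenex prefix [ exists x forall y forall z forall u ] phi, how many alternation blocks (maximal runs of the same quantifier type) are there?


Quantifier-type sequence: E A A A  (A=forall, E=exists)
Group into maximal same-type runs:
  Ex1 | Ax3
Number of blocks = 2

2


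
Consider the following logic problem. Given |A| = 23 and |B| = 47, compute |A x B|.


The Cartesian product A x B contains all ordered pairs (a, b).
|A x B| = |A| * |B| = 23 * 47 = 1081

1081


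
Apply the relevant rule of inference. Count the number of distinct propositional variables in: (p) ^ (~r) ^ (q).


Identify each variable that appears in the formula.
Variables found: p, q, r
Count = 3

3


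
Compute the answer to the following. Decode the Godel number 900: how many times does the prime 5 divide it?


Factorize 900 by dividing by 5 repeatedly.
Division steps: 5 divides 900 exactly 2 time(s).
Exponent of 5 = 2

2


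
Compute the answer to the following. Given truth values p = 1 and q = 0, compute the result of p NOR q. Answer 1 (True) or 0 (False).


p = 1, q = 0
Operation: p NOR q
Evaluate: 1 NOR 0 = 0

0


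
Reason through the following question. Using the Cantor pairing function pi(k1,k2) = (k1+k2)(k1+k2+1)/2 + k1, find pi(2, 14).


k1 + k2 = 16
(k1+k2)(k1+k2+1)/2 = 16 * 17 / 2 = 136
pi = 136 + 2 = 138

138


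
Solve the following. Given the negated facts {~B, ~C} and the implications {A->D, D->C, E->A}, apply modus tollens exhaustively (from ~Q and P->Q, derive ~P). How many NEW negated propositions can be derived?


Initial negated facts: {~B, ~C}
Apply modus tollens to closure:
  ~C and D->C  =>  ~D
  ~D and A->D  =>  ~A
  ~A and E->A  =>  ~E
Final negated: {~A, ~B, ~C, ~D, ~E}
New negations: {~A, ~D, ~E}
Count = 3

3


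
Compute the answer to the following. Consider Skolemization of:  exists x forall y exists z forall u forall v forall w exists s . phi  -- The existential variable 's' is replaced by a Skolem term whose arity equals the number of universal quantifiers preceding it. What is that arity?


Quantifier prefix: exists x forall y exists z forall u forall v forall w exists s
's' is existentially quantified at position 7.
Universal variables preceding it: y, u, v, w
Skolem function arity = 4

4


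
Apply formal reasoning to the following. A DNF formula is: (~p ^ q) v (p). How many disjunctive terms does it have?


A DNF formula is a disjunction of terms (conjunctions).
Terms are separated by v.
Counting the disjuncts: 2 terms.

2


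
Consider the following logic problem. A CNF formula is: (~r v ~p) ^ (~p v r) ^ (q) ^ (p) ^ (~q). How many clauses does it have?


A CNF formula is a conjunction of clauses.
Clauses are separated by ^.
Counting the conjuncts: 5 clauses.

5


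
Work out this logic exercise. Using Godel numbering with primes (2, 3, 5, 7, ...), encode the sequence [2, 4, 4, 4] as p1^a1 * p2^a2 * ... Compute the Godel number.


Encode each element as an exponent of the corresponding prime:
  2^2 = 4
  3^4 = 81
  5^4 = 625
  7^4 = 2401
Product = 4 * 81 * 625 * 2401 = 486202500

486202500


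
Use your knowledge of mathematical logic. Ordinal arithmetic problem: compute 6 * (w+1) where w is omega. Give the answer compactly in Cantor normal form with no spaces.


Compute 6 * (w+1).
Ordinal * is associative and left-distributive over +, but NOT commutative; for finite n>1, n*w = w but w*n stays w*n.
By left-distributivity: 6 * (w+1) = 6*w + 6*1 = w + 6 = w+6.
Result = w+6

w+6


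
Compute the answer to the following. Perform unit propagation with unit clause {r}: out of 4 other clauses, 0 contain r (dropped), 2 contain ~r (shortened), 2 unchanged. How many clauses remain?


Satisfied (removed): 0
Shortened (remain): 2
Unchanged (remain): 2
Remaining = 2 + 2 = 4

4


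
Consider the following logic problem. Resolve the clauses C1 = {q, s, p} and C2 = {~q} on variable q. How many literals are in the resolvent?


Remove q from C1 and ~q from C2.
C1 remainder: {s, p}
C2 remainder: {}
Union (resolvent): {p, s}
Resolvent has 2 literal(s).

2


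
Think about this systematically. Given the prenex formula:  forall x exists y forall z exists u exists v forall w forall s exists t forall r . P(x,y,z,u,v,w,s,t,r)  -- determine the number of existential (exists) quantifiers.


Quantifier prefix: forall x exists y forall z exists u exists v forall w forall s exists t forall r
Mark each quantifier type:
  U E U E E U U E U
Universal count = 5, Existential count = 4
Asked for existential (exists) quantifiers: 4

4


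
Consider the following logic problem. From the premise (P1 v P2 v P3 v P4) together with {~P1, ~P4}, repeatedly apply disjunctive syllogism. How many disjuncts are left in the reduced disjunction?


Original disjuncts (4): P1, P2, P3, P4
Negated (eliminate): ~P1, ~P4
Remaining disjuncts: P2, P3
Count = 4 - 2 = 2

2


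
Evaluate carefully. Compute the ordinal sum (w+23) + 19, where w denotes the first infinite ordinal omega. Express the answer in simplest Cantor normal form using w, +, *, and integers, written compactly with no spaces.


Compute (w+23) + 19.
Ordinal + is associative but NOT commutative; for finite n>0, n + w = w but w + n stays w+n.
By associativity: (w+23) + 19 = w + (23+19) = w+42.
Result = w+42

w+42


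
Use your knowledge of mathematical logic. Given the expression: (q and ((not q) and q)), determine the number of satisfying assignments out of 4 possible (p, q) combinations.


Check all 4 assignments:
p=0, q=0: 0
p=0, q=1: 0
p=1, q=0: 0
p=1, q=1: 0
Count of True = 0

0


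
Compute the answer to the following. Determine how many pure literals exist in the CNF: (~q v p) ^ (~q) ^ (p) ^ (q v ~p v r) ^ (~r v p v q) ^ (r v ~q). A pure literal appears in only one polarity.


Check each variable for pure literal status:
p: mixed (not pure)
q: mixed (not pure)
r: mixed (not pure)
Pure literal count = 0

0


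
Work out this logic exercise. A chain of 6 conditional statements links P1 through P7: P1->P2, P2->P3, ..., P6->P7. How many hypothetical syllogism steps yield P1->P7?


With 6 implications in a chain connecting 7 propositions:
P1->P2, P2->P3, ..., P6->P7
Steps needed = (number of implications) - 1 = 6 - 1 = 5

5


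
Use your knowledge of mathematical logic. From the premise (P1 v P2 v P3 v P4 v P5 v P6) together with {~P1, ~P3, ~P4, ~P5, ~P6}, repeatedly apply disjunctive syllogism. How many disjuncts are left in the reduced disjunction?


Original disjuncts (6): P1, P2, P3, P4, P5, P6
Negated (eliminate): ~P1, ~P3, ~P4, ~P5, ~P6
Remaining disjuncts: P2
Count = 6 - 5 = 1

1


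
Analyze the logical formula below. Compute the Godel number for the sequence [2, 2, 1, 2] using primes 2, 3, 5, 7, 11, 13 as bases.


Encode each element as an exponent of the corresponding prime:
  2^2 = 4
  3^2 = 9
  5^1 = 5
  7^2 = 49
Product = 4 * 9 * 5 * 49 = 8820

8820


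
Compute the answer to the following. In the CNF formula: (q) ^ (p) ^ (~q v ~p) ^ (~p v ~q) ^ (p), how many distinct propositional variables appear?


Identify each variable that appears in the formula.
Variables found: p, q
Count = 2

2


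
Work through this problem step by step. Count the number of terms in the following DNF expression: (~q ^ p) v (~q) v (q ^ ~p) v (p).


A DNF formula is a disjunction of terms (conjunctions).
Terms are separated by v.
Counting the disjuncts: 4 terms.

4


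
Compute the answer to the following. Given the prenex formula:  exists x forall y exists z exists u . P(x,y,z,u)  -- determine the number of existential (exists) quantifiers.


Quantifier prefix: exists x forall y exists z exists u
Mark each quantifier type:
  E U E E
Universal count = 1, Existential count = 3
Asked for existential (exists) quantifiers: 3

3


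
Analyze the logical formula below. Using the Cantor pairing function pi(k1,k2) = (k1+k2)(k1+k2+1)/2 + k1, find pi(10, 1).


k1 + k2 = 11
(k1+k2)(k1+k2+1)/2 = 11 * 12 / 2 = 66
pi = 66 + 10 = 76

76


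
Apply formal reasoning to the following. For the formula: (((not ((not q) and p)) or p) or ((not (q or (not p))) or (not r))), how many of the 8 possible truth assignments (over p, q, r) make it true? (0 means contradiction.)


Check all 8 assignments:
p=0, q=0, r=0: 1
p=0, q=0, r=1: 1
p=0, q=1, r=0: 1
p=0, q=1, r=1: 1
p=1, q=0, r=0: 1
p=1, q=0, r=1: 1
p=1, q=1, r=0: 1
p=1, q=1, r=1: 1
Count of True = 8

8


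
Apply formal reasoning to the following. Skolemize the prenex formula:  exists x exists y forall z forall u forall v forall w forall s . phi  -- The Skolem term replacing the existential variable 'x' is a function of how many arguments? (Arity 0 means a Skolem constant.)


Quantifier prefix: exists x exists y forall z forall u forall v forall w forall s
'x' is existentially quantified at position 1.
No universal quantifiers precede it.
Skolem function arity = 0 (a Skolem constant)

0


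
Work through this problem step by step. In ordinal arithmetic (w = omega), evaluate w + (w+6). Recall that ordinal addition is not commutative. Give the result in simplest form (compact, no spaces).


Compute w + (w+6).
Ordinal + is associative but NOT commutative; for finite n>0, n + w = w but w + n stays w+n.
w + (w+6) = (w+w) + 6 = w*2+6.
Result = w*2+6

w*2+6


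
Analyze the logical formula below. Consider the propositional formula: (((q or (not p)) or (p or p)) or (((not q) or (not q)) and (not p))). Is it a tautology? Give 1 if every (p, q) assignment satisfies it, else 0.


Check all 4 assignments:
p=0, q=0: 1
p=0, q=1: 1
p=1, q=0: 1
p=1, q=1: 1
Satisfying count = 4/4.
Tautology iff count = 4: yes.

1


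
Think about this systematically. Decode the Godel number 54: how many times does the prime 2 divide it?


Factorize 54 by dividing by 2 repeatedly.
Division steps: 2 divides 54 exactly 1 time(s).
Exponent of 2 = 1

1


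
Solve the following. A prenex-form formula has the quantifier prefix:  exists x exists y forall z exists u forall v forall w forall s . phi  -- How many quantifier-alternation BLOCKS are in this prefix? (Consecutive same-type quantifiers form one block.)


Quantifier-type sequence: E E A E A A A  (A=forall, E=exists)
Group into maximal same-type runs:
  Ex2 | Ax1 | Ex1 | Ax3
Number of blocks = 4

4


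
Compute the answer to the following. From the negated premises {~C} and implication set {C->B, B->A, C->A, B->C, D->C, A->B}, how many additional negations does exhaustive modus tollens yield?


Initial negated facts: {~C}
Apply modus tollens to closure:
  ~C and B->C  =>  ~B
  ~C and D->C  =>  ~D
  ~B and A->B  =>  ~A
Final negated: {~A, ~B, ~C, ~D}
New negations: {~A, ~B, ~D}
Count = 3

3


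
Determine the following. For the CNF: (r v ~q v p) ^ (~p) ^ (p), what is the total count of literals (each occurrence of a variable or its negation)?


Counting literals in each clause:
Clause 1: 3 literal(s)
Clause 2: 1 literal(s)
Clause 3: 1 literal(s)
Total = 5

5


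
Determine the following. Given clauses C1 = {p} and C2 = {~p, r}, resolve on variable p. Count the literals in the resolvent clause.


Remove p from C1 and ~p from C2.
C1 remainder: {}
C2 remainder: {r}
Union (resolvent): {r}
Resolvent has 1 literal(s).

1


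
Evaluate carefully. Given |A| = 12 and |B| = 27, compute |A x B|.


The Cartesian product A x B contains all ordered pairs (a, b).
|A x B| = |A| * |B| = 12 * 27 = 324

324


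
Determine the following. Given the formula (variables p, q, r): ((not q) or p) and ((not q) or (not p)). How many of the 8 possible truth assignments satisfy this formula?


Evaluate all 8 assignments for p, q, r:
p=0, q=0, r=0: 1
p=0, q=0, r=1: 1
p=0, q=1, r=0: 0
p=0, q=1, r=1: 0
p=1, q=0, r=0: 1
p=1, q=0, r=1: 1
p=1, q=1, r=0: 0
p=1, q=1, r=1: 0
Satisfying count = 4

4


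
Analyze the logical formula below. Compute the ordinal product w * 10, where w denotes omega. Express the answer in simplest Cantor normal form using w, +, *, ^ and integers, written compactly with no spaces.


Compute w * 10.
Ordinal * is associative and left-distributive over +, but NOT commutative; for finite n>1, n*w = w but w*n stays w*n.
w * 10 means 10 copies of w concatenated: w*10.
Result = w*10

w*10


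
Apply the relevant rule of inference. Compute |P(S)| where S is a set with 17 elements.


The power set of a set with n elements has 2^n elements.
|P(S)| = 2^17 = 131072

131072


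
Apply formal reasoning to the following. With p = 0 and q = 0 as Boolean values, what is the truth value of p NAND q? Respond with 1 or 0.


p = 0, q = 0
Operation: p NAND q
Evaluate: 0 NAND 0 = 1

1


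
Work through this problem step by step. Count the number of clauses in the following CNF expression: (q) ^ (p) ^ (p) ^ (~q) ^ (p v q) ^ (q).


A CNF formula is a conjunction of clauses.
Clauses are separated by ^.
Counting the conjuncts: 6 clauses.

6


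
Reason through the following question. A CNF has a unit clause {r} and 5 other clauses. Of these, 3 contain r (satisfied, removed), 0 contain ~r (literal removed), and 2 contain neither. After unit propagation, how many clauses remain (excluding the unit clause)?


Satisfied (removed): 3
Shortened (remain): 0
Unchanged (remain): 2
Remaining = 0 + 2 = 2

2


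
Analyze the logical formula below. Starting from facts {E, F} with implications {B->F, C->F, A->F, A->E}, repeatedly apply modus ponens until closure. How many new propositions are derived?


Initial facts: {E, F}
Apply modus ponens to closure:
  (no implication fires)
Final known: {E, F}
New propositions: {(none)}
Count = 0

0


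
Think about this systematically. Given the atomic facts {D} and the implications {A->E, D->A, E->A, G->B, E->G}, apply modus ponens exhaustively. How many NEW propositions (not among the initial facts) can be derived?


Initial facts: {D}
Apply modus ponens to closure:
  D and D->A  =>  A
  A and A->E  =>  E
  E and E->G  =>  G
  G and G->B  =>  B
Final known: {A, B, D, E, G}
New propositions: {A, B, E, G}
Count = 4

4


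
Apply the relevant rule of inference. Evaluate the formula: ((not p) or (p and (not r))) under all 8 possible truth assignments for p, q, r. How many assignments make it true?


Check all 8 assignments:
p=0, q=0, r=0: 1
p=0, q=0, r=1: 1
p=0, q=1, r=0: 1
p=0, q=1, r=1: 1
p=1, q=0, r=0: 1
p=1, q=0, r=1: 0
p=1, q=1, r=0: 1
p=1, q=1, r=1: 0
Count of True = 6

6


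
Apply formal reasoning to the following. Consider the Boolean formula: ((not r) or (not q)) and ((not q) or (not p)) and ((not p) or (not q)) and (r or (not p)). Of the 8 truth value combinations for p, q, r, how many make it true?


Evaluate all 8 assignments for p, q, r:
p=0, q=0, r=0: 1
p=0, q=0, r=1: 1
p=0, q=1, r=0: 1
p=0, q=1, r=1: 0
p=1, q=0, r=0: 0
p=1, q=0, r=1: 1
p=1, q=1, r=0: 0
p=1, q=1, r=1: 0
Satisfying count = 4

4


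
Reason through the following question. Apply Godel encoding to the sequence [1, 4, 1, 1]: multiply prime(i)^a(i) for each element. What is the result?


Encode each element as an exponent of the corresponding prime:
  2^1 = 2
  3^4 = 81
  5^1 = 5
  7^1 = 7
Product = 2 * 81 * 5 * 7 = 5670

5670


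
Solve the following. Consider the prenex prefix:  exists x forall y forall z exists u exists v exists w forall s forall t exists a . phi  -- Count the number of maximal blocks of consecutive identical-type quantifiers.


Quantifier-type sequence: E A A E E E A A E  (A=forall, E=exists)
Group into maximal same-type runs:
  Ex1 | Ax2 | Ex3 | Ax2 | Ex1
Number of blocks = 5

5


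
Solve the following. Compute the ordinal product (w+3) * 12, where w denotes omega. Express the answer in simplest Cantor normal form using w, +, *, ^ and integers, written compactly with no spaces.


Compute (w+3) * 12.
Ordinal * is associative and left-distributive over +, but NOT commutative; for finite n>1, n*w = w but w*n stays w*n.
(w+3) * 12 = (w+3) repeated 12 times. Each intermediate +3 is absorbed by the following w; only the last survives: w*12+3.
Result = w*12+3

w*12+3


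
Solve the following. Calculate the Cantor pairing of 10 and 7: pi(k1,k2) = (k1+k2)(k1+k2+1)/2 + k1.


k1 + k2 = 17
(k1+k2)(k1+k2+1)/2 = 17 * 18 / 2 = 153
pi = 153 + 10 = 163

163


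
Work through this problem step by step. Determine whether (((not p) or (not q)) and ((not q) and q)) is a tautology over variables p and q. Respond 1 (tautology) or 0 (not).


Check all 4 assignments:
p=0, q=0: 0
p=0, q=1: 0
p=1, q=0: 0
p=1, q=1: 0
Satisfying count = 0/4.
Tautology iff count = 4: no.

0


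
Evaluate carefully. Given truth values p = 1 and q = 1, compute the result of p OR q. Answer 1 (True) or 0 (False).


p = 1, q = 1
Operation: p OR q
Evaluate: 1 OR 1 = 1

1


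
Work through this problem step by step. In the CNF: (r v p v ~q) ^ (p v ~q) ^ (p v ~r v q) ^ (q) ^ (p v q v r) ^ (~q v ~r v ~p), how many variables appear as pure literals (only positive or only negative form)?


Check each variable for pure literal status:
p: mixed (not pure)
q: mixed (not pure)
r: mixed (not pure)
Pure literal count = 0

0


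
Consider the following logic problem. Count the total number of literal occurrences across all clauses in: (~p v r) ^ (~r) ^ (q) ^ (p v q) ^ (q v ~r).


Counting literals in each clause:
Clause 1: 2 literal(s)
Clause 2: 1 literal(s)
Clause 3: 1 literal(s)
Clause 4: 2 literal(s)
Clause 5: 2 literal(s)
Total = 8

8


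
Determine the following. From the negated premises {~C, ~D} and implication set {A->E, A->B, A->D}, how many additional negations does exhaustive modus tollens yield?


Initial negated facts: {~C, ~D}
Apply modus tollens to closure:
  ~D and A->D  =>  ~A
Final negated: {~A, ~C, ~D}
New negations: {~A}
Count = 1

1


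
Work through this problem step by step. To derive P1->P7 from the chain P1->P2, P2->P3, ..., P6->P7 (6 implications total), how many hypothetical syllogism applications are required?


With 6 implications in a chain connecting 7 propositions:
P1->P2, P2->P3, ..., P6->P7
Steps needed = (number of implications) - 1 = 6 - 1 = 5

5


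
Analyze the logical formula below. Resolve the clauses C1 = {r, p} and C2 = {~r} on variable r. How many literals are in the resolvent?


Remove r from C1 and ~r from C2.
C1 remainder: {p}
C2 remainder: {}
Union (resolvent): {p}
Resolvent has 1 literal(s).

1


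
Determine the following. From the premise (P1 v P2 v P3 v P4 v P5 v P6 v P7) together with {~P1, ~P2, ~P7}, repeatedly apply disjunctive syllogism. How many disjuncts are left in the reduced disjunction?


Original disjuncts (7): P1, P2, P3, P4, P5, P6, P7
Negated (eliminate): ~P1, ~P2, ~P7
Remaining disjuncts: P3, P4, P5, P6
Count = 7 - 3 = 4

4


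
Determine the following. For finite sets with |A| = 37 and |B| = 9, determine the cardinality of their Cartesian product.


The Cartesian product A x B contains all ordered pairs (a, b).
|A x B| = |A| * |B| = 37 * 9 = 333

333


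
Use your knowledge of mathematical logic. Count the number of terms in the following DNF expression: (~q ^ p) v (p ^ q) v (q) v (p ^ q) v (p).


A DNF formula is a disjunction of terms (conjunctions).
Terms are separated by v.
Counting the disjuncts: 5 terms.

5


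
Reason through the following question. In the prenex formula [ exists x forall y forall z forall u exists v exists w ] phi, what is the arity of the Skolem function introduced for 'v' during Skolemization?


Quantifier prefix: exists x forall y forall z forall u exists v exists w
'v' is existentially quantified at position 5.
Universal variables preceding it: y, z, u
Skolem function arity = 3

3


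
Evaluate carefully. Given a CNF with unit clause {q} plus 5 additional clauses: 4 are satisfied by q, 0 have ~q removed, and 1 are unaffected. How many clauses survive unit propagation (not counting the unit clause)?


Satisfied (removed): 4
Shortened (remain): 0
Unchanged (remain): 1
Remaining = 0 + 1 = 1

1


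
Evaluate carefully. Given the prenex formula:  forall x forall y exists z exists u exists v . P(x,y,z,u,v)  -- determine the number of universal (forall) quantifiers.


Quantifier prefix: forall x forall y exists z exists u exists v
Mark each quantifier type:
  U U E E E
Universal count = 2, Existential count = 3
Asked for universal (forall) quantifiers: 2

2


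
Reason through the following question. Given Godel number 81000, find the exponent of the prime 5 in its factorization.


Factorize 81000 by dividing by 5 repeatedly.
Division steps: 5 divides 81000 exactly 3 time(s).
Exponent of 5 = 3

3


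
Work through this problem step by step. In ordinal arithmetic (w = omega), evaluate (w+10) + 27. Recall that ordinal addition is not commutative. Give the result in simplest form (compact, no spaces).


Compute (w+10) + 27.
Ordinal + is associative but NOT commutative; for finite n>0, n + w = w but w + n stays w+n.
By associativity: (w+10) + 27 = w + (10+27) = w+37.
Result = w+37

w+37


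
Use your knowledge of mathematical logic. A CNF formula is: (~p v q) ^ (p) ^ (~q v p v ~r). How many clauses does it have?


A CNF formula is a conjunction of clauses.
Clauses are separated by ^.
Counting the conjuncts: 3 clauses.

3


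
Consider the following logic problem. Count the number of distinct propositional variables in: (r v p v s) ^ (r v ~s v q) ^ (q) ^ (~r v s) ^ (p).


Identify each variable that appears in the formula.
Variables found: p, q, r, s
Count = 4

4


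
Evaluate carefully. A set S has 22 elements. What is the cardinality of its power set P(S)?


The power set of a set with n elements has 2^n elements.
|P(S)| = 2^22 = 4194304

4194304


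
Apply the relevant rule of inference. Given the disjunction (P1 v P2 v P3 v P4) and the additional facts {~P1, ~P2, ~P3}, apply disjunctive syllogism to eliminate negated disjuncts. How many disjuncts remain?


Original disjuncts (4): P1, P2, P3, P4
Negated (eliminate): ~P1, ~P2, ~P3
Remaining disjuncts: P4
Count = 4 - 3 = 1

1


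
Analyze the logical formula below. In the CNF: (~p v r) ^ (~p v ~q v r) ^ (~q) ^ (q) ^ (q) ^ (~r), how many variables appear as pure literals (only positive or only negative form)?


Check each variable for pure literal status:
p: pure negative
q: mixed (not pure)
r: mixed (not pure)
Pure literal count = 1

1


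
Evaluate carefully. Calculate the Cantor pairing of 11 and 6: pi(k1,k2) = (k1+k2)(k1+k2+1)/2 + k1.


k1 + k2 = 17
(k1+k2)(k1+k2+1)/2 = 17 * 18 / 2 = 153
pi = 153 + 11 = 164

164


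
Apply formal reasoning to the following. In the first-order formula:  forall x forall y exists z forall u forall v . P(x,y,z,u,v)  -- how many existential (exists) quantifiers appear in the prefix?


Quantifier prefix: forall x forall y exists z forall u forall v
Mark each quantifier type:
  U U E U U
Universal count = 4, Existential count = 1
Asked for existential (exists) quantifiers: 1

1


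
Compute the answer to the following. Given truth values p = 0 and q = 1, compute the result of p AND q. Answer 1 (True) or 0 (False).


p = 0, q = 1
Operation: p AND q
Evaluate: 0 AND 1 = 0

0


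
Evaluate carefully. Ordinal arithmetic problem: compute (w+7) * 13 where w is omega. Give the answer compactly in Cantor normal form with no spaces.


Compute (w+7) * 13.
Ordinal * is associative and left-distributive over +, but NOT commutative; for finite n>1, n*w = w but w*n stays w*n.
(w+7) * 13 = (w+7) repeated 13 times. Each intermediate +7 is absorbed by the following w; only the last survives: w*13+7.
Result = w*13+7

w*13+7


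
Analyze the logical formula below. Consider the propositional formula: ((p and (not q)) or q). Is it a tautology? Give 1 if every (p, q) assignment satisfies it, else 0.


Check all 4 assignments:
p=0, q=0: 0
p=0, q=1: 1
p=1, q=0: 1
p=1, q=1: 1
Satisfying count = 3/4.
Tautology iff count = 4: no.

0


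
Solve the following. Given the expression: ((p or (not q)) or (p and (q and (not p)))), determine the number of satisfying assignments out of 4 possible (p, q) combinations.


Check all 4 assignments:
p=0, q=0: 1
p=0, q=1: 0
p=1, q=0: 1
p=1, q=1: 1
Count of True = 3

3


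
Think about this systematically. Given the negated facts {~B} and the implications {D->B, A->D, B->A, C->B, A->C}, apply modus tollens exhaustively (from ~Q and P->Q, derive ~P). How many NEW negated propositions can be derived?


Initial negated facts: {~B}
Apply modus tollens to closure:
  ~B and D->B  =>  ~D
  ~D and A->D  =>  ~A
  ~B and C->B  =>  ~C
Final negated: {~A, ~B, ~C, ~D}
New negations: {~A, ~C, ~D}
Count = 3

3


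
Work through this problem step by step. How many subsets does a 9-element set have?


The power set of a set with n elements has 2^n elements.
|P(S)| = 2^9 = 512

512


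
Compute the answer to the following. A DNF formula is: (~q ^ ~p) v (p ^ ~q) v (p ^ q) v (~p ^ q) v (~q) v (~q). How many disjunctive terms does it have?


A DNF formula is a disjunction of terms (conjunctions).
Terms are separated by v.
Counting the disjuncts: 6 terms.

6


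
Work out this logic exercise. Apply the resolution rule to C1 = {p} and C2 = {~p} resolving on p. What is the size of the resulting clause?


Remove p from C1 and ~p from C2.
C1 remainder: {}
C2 remainder: {}
Union (resolvent): {} (empty clause)
Resolvent has 0 literal(s).

0


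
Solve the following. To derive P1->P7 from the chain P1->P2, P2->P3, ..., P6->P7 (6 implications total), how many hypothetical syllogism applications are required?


With 6 implications in a chain connecting 7 propositions:
P1->P2, P2->P3, ..., P6->P7
Steps needed = (number of implications) - 1 = 6 - 1 = 5

5


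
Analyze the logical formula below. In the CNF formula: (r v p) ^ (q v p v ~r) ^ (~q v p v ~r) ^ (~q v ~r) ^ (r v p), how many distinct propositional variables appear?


Identify each variable that appears in the formula.
Variables found: p, q, r
Count = 3

3


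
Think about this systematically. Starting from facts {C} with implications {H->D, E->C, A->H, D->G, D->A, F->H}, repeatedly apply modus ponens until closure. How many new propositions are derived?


Initial facts: {C}
Apply modus ponens to closure:
  (no implication fires)
Final known: {C}
New propositions: {(none)}
Count = 0

0


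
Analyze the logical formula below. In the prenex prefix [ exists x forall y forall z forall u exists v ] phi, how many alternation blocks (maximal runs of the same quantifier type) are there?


Quantifier-type sequence: E A A A E  (A=forall, E=exists)
Group into maximal same-type runs:
  Ex1 | Ax3 | Ex1
Number of blocks = 3

3


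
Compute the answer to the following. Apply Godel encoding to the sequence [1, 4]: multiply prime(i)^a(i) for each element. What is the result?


Encode each element as an exponent of the corresponding prime:
  2^1 = 2
  3^4 = 81
Product = 2 * 81 = 162

162


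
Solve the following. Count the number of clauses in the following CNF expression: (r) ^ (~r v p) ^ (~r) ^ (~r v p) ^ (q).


A CNF formula is a conjunction of clauses.
Clauses are separated by ^.
Counting the conjuncts: 5 clauses.

5


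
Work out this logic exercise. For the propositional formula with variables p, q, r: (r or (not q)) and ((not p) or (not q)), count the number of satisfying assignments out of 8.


Evaluate all 8 assignments for p, q, r:
p=0, q=0, r=0: 1
p=0, q=0, r=1: 1
p=0, q=1, r=0: 0
p=0, q=1, r=1: 1
p=1, q=0, r=0: 1
p=1, q=0, r=1: 1
p=1, q=1, r=0: 0
p=1, q=1, r=1: 0
Satisfying count = 5

5


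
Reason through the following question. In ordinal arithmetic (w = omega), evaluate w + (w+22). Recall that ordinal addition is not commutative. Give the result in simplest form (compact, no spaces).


Compute w + (w+22).
Ordinal + is associative but NOT commutative; for finite n>0, n + w = w but w + n stays w+n.
w + (w+22) = (w+w) + 22 = w*2+22.
Result = w*2+22

w*2+22


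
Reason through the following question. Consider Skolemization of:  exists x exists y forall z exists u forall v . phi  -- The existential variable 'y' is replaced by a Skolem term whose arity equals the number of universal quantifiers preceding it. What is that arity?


Quantifier prefix: exists x exists y forall z exists u forall v
'y' is existentially quantified at position 2.
No universal quantifiers precede it.
Skolem function arity = 0 (a Skolem constant)

0
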